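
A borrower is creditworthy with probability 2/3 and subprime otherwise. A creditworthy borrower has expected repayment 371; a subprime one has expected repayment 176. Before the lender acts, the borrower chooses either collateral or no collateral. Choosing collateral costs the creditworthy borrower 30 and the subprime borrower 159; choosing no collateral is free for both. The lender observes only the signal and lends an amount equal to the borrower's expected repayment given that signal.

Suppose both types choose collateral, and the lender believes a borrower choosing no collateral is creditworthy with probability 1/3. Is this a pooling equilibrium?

No

On the equilibrium path (collateral) the lender holds the prior 2/3 and pays 2/3·371 + 1/3·176 = 306. Off-path (no collateral) belief 1/3 gives 1/3·371 + 2/3·176 = 241.
Creditworthy: collateral gives 306 − 30 = 276; no collateral gives 241 − 0 = 241. Stays. ✓
Subprime: collateral gives 306 − 159 = 147; no collateral gives 241 − 0 = 241. Deviates. ✗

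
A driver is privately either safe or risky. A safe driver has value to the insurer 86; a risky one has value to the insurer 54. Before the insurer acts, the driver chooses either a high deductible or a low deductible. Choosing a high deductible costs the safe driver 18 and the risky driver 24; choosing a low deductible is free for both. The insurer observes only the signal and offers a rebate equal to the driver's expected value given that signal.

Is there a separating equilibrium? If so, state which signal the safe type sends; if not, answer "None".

Try safe → high deductible, risky → low deductible:
  If types separate, high deductible earns payment 86 and low deductible earns 54.
  Safe: high deductible gives 86 − 18 = 68; low deductible gives 54 − 0 = 54. No deviation. ✓
  Risky: low deductible gives 54 − 0 = 54; high deductible gives 86 − 24 = 62. Would deviate. ✗
Try safe → low deductible, risky → high deductible:
  If types separate, low deductible earns payment 86 and high deductible earns 54.
  Safe: low deductible gives 86 − 0 = 86; high deductible gives 54 − 18 = 36. No deviation. ✓
  Risky: high deductible gives 54 − 24 = 30; low deductible gives 86 − 0 = 86. Would deviate. ✗
Neither assignment is incentive-compatible.

None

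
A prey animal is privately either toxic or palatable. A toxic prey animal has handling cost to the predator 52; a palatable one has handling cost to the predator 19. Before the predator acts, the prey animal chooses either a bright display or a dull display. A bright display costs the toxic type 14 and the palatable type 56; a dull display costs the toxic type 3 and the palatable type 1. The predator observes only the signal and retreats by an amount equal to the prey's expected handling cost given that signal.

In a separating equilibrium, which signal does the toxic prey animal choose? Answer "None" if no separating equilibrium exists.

Try toxic → bright display, palatable → dull display:
  Under separation the predator infers type exactly: bright display → toxic (pays 52), dull display → palatable (pays 19).
  Toxic: bright display gives 52 − 14 = 38; dull display gives 19 − 3 = 16. No deviation. ✓
  Palatable: dull display gives 19 − 1 = 18; bright display gives 52 − 56 = -4. No deviation. ✓
Both hold — the toxic type sends bright display.

bright display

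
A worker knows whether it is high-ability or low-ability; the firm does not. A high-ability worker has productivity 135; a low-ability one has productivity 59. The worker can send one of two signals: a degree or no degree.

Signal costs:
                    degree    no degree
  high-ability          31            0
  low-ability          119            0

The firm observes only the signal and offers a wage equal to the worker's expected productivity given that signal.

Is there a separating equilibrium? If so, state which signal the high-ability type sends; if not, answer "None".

degree

Try high-ability → degree, low-ability → no degree:
  Under separation the firm infers type exactly: degree → high-ability (pays 135), no degree → low-ability (pays 59).
  High-ability: degree gives 135 − 31 = 104; no degree gives 59 − 0 = 59. No deviation. ✓
  Low-ability: no degree gives 59 − 0 = 59; degree gives 135 − 119 = 16. No deviation. ✓
Both hold — the high-ability type sends degree.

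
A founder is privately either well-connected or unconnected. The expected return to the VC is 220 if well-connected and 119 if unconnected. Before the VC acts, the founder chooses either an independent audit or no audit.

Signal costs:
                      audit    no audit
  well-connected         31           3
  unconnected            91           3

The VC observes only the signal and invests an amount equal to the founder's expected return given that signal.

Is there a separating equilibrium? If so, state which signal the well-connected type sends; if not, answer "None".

Try well-connected → audit, unconnected → no audit:
  Under separation the VC infers type exactly: audit → well-connected (pays 220), no audit → unconnected (pays 119).
  Well-connected: audit gives 220 − 31 = 189; no audit gives 119 − 3 = 116. No deviation. ✓
  Unconnected: no audit gives 119 − 3 = 116; audit gives 220 − 91 = 129. Would deviate. ✗
Try well-connected → no audit, unconnected → audit:
  Under separation the VC infers type exactly: no audit → well-connected (pays 220), audit → unconnected (pays 119).
  Well-connected: no audit gives 220 − 3 = 217; audit gives 119 − 31 = 88. No deviation. ✓
  Unconnected: audit gives 119 − 91 = 28; no audit gives 220 − 3 = 217. Would deviate. ✗
Neither assignment is incentive-compatible.

None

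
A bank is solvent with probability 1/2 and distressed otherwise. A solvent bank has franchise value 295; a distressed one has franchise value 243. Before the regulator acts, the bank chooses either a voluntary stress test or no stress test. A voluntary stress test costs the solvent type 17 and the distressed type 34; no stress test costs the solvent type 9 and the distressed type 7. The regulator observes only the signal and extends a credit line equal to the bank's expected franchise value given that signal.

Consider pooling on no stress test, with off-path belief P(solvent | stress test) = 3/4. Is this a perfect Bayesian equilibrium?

No

At the pooled signal (no stress test) the regulator holds the prior 1/2 and pays 1/2·295 + 1/2·243 = 269. Off-path (stress test) belief 3/4 gives 3/4·295 + 1/4·243 = 282.
Solvent: no stress test gives 269 − 9 = 260; stress test gives 282 − 17 = 265. Deviates. ✗
Distressed: no stress test gives 269 − 7 = 262; stress test gives 282 − 34 = 248. Stays. ✓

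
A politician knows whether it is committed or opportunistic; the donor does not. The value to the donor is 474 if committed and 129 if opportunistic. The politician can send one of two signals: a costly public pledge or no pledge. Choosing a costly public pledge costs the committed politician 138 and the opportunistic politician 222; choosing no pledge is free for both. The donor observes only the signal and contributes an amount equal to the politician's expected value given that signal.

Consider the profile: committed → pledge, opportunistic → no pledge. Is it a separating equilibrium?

No

If types separate, pledge earns payment 474 and no pledge earns 129.
Committed: pledge gives 474 − 138 = 336; no pledge gives 129 − 0 = 129. No deviation. ✓
Opportunistic: no pledge gives 129 − 0 = 129; pledge gives 474 − 222 = 252. Would deviate. ✗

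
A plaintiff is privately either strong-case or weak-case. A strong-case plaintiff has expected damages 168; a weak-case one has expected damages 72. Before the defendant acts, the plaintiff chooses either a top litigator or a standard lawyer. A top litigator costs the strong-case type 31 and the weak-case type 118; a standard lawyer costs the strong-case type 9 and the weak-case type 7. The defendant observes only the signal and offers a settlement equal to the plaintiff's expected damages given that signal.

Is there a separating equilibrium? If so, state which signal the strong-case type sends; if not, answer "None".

top litigator

Try strong-case → top litigator, weak-case → standard lawyer:
  If types separate, top litigator earns payment 168 and standard lawyer earns 72.
  Strong-case: top litigator gives 168 − 31 = 137; standard lawyer gives 72 − 9 = 63. No deviation. ✓
  Weak-case: standard lawyer gives 72 − 7 = 65; top litigator gives 168 − 118 = 50. No deviation. ✓
Both hold — the strong-case type sends top litigator.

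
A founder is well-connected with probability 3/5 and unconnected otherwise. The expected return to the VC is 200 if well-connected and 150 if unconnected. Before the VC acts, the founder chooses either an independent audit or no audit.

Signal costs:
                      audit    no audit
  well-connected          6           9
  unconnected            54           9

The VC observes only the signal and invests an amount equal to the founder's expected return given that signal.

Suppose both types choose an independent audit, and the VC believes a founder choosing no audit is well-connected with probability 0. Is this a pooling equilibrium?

At the pooled signal (audit) the VC holds the prior 3/5 and pays 3/5·200 + 2/5·150 = 180. Off-path (no audit) belief 0 gives 0·200 + 1·150 = 150.
Well-connected: audit gives 180 − 6 = 174; no audit gives 150 − 9 = 141. Stays. ✓
Unconnected: audit gives 180 − 54 = 126; no audit gives 150 − 9 = 141. Deviates. ✗

No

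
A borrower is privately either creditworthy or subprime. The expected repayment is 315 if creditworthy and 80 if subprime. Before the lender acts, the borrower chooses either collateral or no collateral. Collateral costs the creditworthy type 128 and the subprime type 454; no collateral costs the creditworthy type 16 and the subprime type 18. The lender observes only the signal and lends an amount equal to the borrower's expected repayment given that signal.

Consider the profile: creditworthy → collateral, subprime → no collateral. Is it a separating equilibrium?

Yes

If types separate, collateral earns payment 315 and no collateral earns 80.
Creditworthy: collateral gives 315 − 128 = 187; no collateral gives 80 − 16 = 64. No deviation. ✓
Subprime: no collateral gives 80 − 18 = 62; collateral gives 315 − 454 = -139. No deviation. ✓
Neither type gains from mimicking the other.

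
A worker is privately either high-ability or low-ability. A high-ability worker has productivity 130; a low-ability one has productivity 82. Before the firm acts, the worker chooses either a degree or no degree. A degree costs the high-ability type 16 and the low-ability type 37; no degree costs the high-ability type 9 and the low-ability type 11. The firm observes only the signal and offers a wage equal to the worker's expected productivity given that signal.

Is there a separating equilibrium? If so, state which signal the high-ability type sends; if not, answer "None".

None

Try high-ability → degree, low-ability → no degree:
  If types separate, degree earns payment 130 and no degree earns 82.
  High-ability: degree gives 130 − 16 = 114; no degree gives 82 − 9 = 73. No deviation. ✓
  Low-ability: no degree gives 82 − 11 = 71; degree gives 130 − 37 = 93. Would deviate. ✗
Try high-ability → no degree, low-ability → degree:
  If types separate, no degree earns payment 130 and degree earns 82.
  High-ability: no degree gives 130 − 9 = 121; degree gives 82 − 16 = 66. No deviation. ✓
  Low-ability: degree gives 82 − 37 = 45; no degree gives 130 − 11 = 119. Would deviate. ✗
Neither assignment is incentive-compatible.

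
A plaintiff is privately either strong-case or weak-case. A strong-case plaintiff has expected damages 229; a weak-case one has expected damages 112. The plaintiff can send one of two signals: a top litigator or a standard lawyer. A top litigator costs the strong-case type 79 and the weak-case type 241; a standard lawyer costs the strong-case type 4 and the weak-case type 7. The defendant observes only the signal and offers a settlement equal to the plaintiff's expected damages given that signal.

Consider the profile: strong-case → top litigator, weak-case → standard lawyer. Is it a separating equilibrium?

Yes

If types separate, top litigator earns payment 229 and standard lawyer earns 112.
Strong-case: top litigator gives 229 − 79 = 150; standard lawyer gives 112 − 4 = 108. No deviation. ✓
Weak-case: standard lawyer gives 112 − 7 = 105; top litigator gives 229 − 241 = -12. No deviation. ✓
Neither type gains from mimicking the other.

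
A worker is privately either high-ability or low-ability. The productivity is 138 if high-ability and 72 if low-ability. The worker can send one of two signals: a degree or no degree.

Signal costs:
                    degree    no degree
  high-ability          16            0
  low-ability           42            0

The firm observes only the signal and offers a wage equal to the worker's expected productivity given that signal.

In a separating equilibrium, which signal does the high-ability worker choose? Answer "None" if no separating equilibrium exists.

Try high-ability → degree, low-ability → no degree:
  If types separate, degree earns payment 138 and no degree earns 72.
  High-ability: degree gives 138 − 16 = 122; no degree gives 72 − 0 = 72. No deviation. ✓
  Low-ability: no degree gives 72 − 0 = 72; degree gives 138 − 42 = 96. Would deviate. ✗
Try high-ability → no degree, low-ability → degree:
  If types separate, no degree earns payment 138 and degree earns 72.
  High-ability: no degree gives 138 − 0 = 138; degree gives 72 − 16 = 56. No deviation. ✓
  Low-ability: degree gives 72 − 42 = 30; no degree gives 138 − 0 = 138. Would deviate. ✗
Neither assignment is incentive-compatible.

None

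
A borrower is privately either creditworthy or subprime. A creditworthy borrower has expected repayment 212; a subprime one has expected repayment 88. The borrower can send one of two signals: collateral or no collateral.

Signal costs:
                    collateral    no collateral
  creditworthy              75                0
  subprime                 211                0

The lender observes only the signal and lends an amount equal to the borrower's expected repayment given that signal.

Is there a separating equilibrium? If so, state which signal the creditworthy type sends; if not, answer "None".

Try creditworthy → collateral, subprime → no collateral:
  If types separate, collateral earns payment 212 and no collateral earns 88.
  Creditworthy: collateral gives 212 − 75 = 137; no collateral gives 88 − 0 = 88. No deviation. ✓
  Subprime: no collateral gives 88 − 0 = 88; collateral gives 212 − 211 = 1. No deviation. ✓
Both hold — the creditworthy type sends collateral.

collateral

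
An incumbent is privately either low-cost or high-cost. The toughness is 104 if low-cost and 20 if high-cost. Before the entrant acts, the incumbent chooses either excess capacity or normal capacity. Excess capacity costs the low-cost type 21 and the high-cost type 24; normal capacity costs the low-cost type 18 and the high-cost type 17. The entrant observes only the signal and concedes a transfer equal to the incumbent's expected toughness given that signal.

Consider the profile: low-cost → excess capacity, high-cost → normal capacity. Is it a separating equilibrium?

No

Under separation the entrant infers type exactly: excess capacity → low-cost (pays 104), normal capacity → high-cost (pays 20).
Low-cost: excess capacity gives 104 − 21 = 83; normal capacity gives 20 − 18 = 2. No deviation. ✓
High-cost: normal capacity gives 20 − 17 = 3; excess capacity gives 104 − 24 = 80. Would deviate. ✗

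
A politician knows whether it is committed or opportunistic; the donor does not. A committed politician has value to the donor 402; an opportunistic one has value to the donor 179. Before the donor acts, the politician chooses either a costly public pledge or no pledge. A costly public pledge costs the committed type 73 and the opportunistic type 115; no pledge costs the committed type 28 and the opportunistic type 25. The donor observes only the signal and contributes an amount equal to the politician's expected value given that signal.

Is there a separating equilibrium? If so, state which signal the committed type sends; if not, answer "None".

Try committed → pledge, opportunistic → no pledge:
  If types separate, pledge earns payment 402 and no pledge earns 179.
  Committed: pledge gives 402 − 73 = 329; no pledge gives 179 − 28 = 151. No deviation. ✓
  Opportunistic: no pledge gives 179 − 25 = 154; pledge gives 402 − 115 = 287. Would deviate. ✗
Try committed → no pledge, opportunistic → pledge:
  If types separate, no pledge earns payment 402 and pledge earns 179.
  Committed: no pledge gives 402 − 28 = 374; pledge gives 179 − 73 = 106. No deviation. ✓
  Opportunistic: pledge gives 179 − 115 = 64; no pledge gives 402 − 25 = 377. Would deviate. ✗
Neither assignment is incentive-compatible.

None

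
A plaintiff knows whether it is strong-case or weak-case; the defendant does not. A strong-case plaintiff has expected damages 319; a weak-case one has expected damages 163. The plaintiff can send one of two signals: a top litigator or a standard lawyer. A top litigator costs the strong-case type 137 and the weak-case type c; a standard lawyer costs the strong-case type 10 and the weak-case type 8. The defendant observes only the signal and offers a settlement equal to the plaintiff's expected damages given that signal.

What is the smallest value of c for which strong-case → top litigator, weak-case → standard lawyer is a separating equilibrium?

Under separation: top litigator → strong-case (pays 319); standard lawyer → weak-case (pays 163).
Strong-case: 319 − 137 = 182 ≥ 163 − 10 = 153. Holds regardless of c. ✓
Weak-case: 163 − 8 ≥ 319 − c, so c ≥ 319 − 155 = 164.

164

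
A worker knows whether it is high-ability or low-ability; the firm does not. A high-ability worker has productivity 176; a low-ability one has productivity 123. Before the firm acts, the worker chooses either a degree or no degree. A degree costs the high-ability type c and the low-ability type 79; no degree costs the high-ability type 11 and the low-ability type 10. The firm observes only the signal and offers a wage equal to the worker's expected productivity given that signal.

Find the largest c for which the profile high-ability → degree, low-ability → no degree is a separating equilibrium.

64

Under separation: degree → high-ability (pays 176); no degree → low-ability (pays 123).
Low-ability: 123 − 10 = 113 ≥ 176 − 79 = 97. Holds regardless of c. ✓
High-ability: 176 − c ≥ 123 − 11, so c ≤ 176 − 112 = 64.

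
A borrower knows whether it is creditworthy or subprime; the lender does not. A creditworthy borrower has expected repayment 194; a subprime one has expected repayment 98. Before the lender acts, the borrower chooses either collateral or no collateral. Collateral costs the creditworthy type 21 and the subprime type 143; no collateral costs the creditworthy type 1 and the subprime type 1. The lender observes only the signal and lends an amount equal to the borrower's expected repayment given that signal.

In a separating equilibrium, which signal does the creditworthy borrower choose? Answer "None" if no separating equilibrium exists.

collateral

Try creditworthy → collateral, subprime → no collateral:
  Under separation the lender infers type exactly: collateral → creditworthy (pays 194), no collateral → subprime (pays 98).
  Creditworthy: collateral gives 194 − 21 = 173; no collateral gives 98 − 1 = 97. No deviation. ✓
  Subprime: no collateral gives 98 − 1 = 97; collateral gives 194 − 143 = 51. No deviation. ✓
Both hold — the creditworthy type sends collateral.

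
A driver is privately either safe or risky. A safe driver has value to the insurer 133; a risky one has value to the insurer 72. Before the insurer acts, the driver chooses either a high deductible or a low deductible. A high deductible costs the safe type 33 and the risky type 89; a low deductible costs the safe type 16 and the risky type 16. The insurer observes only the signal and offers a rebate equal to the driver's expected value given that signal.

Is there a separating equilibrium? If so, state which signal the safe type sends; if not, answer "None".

high deductible

Try safe → high deductible, risky → low deductible:
  Under separation the insurer infers type exactly: high deductible → safe (pays 133), low deductible → risky (pays 72).
  Safe: high deductible gives 133 − 33 = 100; low deductible gives 72 − 16 = 56. No deviation. ✓
  Risky: low deductible gives 72 − 16 = 56; high deductible gives 133 − 89 = 44. No deviation. ✓
Both hold — the safe type sends high deductible.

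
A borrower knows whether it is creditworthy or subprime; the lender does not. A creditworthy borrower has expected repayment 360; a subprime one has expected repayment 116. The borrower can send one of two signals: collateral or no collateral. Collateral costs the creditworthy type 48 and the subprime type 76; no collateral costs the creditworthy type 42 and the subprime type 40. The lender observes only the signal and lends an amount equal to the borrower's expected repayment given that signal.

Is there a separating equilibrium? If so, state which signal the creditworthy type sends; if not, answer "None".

None

Try creditworthy → collateral, subprime → no collateral:
  If types separate, collateral earns payment 360 and no collateral earns 116.
  Creditworthy: collateral gives 360 − 48 = 312; no collateral gives 116 − 42 = 74. No deviation. ✓
  Subprime: no collateral gives 116 − 40 = 76; collateral gives 360 − 76 = 284. Would deviate. ✗
Try creditworthy → no collateral, subprime → collateral:
  If types separate, no collateral earns payment 360 and collateral earns 116.
  Creditworthy: no collateral gives 360 − 42 = 318; collateral gives 116 − 48 = 68. No deviation. ✓
  Subprime: collateral gives 116 − 76 = 40; no collateral gives 360 − 40 = 320. Would deviate. ✗
Neither assignment is incentive-compatible.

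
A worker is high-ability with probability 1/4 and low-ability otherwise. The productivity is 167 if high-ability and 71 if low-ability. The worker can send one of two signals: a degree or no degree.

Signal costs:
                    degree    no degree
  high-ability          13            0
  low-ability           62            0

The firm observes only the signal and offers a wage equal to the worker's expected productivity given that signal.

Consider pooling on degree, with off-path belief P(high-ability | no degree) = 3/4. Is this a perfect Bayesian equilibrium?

No

At the pooled signal (degree) the firm holds the prior 1/4 and pays 1/4·167 + 3/4·71 = 95. Off-path (no degree) belief 3/4 gives 3/4·167 + 1/4·71 = 143.
High-ability: degree gives 95 − 13 = 82; no degree gives 143 − 0 = 143. Deviates. ✗
Low-ability: degree gives 95 − 62 = 33; no degree gives 143 − 0 = 143. Deviates. ✗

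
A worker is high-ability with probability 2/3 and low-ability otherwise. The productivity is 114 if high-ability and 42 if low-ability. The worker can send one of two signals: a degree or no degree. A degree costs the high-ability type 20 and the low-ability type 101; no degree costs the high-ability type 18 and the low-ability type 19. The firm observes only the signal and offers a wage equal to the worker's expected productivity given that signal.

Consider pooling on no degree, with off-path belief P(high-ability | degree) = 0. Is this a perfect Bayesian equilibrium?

Yes

At the pooled signal (no degree) the firm holds the prior 2/3 and pays 2/3·114 + 1/3·42 = 90. Off-path (degree) belief 0 gives 0·114 + 1·42 = 42.
High-ability: no degree gives 90 − 18 = 72; degree gives 42 − 20 = 22. Stays. ✓
Low-ability: no degree gives 90 − 19 = 71; degree gives 42 − 101 = -59. Stays. ✓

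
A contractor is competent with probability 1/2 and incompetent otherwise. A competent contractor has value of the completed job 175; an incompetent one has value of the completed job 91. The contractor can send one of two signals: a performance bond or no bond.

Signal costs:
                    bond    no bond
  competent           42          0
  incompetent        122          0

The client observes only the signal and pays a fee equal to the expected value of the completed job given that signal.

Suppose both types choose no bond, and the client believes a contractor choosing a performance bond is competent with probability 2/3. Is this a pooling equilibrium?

At the pooled signal (no bond) the client holds the prior 1/2 and pays 1/2·175 + 1/2·91 = 133. Off-path (bond) belief 2/3 gives 2/3·175 + 1/3·91 = 147.
Competent: no bond gives 133 − 0 = 133; bond gives 147 − 42 = 105. Stays. ✓
Incompetent: no bond gives 133 − 0 = 133; bond gives 147 − 122 = 25. Stays. ✓

Yes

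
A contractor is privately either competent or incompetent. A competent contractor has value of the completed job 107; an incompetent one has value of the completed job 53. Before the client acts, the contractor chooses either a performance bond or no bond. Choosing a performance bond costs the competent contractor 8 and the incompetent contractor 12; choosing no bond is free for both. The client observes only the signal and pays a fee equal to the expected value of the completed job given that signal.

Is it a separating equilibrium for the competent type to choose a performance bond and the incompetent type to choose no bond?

No

If types separate, bond earns payment 107 and no bond earns 53.
Competent: bond gives 107 − 8 = 99; no bond gives 53 − 0 = 53. No deviation. ✓
Incompetent: no bond gives 53 − 0 = 53; bond gives 107 − 12 = 95. Would deviate. ✗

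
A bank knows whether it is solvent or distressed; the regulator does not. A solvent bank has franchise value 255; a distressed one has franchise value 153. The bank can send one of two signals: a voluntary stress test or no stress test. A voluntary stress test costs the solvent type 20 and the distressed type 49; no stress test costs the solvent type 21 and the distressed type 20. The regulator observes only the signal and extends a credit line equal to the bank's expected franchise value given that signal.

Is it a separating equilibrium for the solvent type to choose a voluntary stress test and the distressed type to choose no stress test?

No

If types separate, stress test earns payment 255 and no stress test earns 153.
Solvent: stress test gives 255 − 20 = 235; no stress test gives 153 − 21 = 132. No deviation. ✓
Distressed: no stress test gives 153 − 20 = 133; stress test gives 255 − 49 = 206. Would deviate. ✗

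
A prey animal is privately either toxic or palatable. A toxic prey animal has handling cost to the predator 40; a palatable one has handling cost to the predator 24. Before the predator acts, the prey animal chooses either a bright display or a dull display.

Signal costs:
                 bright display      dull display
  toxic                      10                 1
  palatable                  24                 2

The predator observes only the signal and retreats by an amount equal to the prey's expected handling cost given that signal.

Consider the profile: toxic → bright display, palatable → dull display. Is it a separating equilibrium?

Yes

If types separate, bright display earns payment 40 and dull display earns 24.
Toxic: bright display gives 40 − 10 = 30; dull display gives 24 − 1 = 23. No deviation. ✓
Palatable: dull display gives 24 − 2 = 22; bright display gives 40 − 24 = 16. No deviation. ✓
Both incentive constraints hold.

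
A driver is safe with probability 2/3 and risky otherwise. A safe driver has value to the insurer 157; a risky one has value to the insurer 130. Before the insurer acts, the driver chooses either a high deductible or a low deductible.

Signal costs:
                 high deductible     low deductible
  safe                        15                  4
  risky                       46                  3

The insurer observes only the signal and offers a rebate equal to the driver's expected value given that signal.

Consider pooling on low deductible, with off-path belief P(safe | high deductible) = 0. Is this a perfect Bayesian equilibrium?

At the pooled signal (low deductible) the insurer holds the prior 2/3 and pays 2/3·157 + 1/3·130 = 148. Off-path (high deductible) belief 0 gives 0·157 + 1·130 = 130.
Safe: low deductible gives 148 − 4 = 144; high deductible gives 130 − 15 = 115. Stays. ✓
Risky: low deductible gives 148 − 3 = 145; high deductible gives 130 − 46 = 84. Stays. ✓

Yes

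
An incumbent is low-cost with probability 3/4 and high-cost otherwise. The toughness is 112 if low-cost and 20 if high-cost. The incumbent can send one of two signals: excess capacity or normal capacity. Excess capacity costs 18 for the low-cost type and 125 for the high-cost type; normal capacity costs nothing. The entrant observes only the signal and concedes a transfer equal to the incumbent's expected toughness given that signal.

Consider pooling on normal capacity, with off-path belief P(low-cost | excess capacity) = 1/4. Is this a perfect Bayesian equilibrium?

On the equilibrium path (normal capacity) the entrant holds the prior 3/4 and pays 3/4·112 + 1/4·20 = 89. Off-path (excess capacity) belief 1/4 gives 1/4·112 + 3/4·20 = 43.
Low-cost: normal capacity gives 89 − 0 = 89; excess capacity gives 43 − 18 = 25. Stays. ✓
High-cost: normal capacity gives 89 − 0 = 89; excess capacity gives 43 − 125 = -82. Stays. ✓
Beliefs are Bayes-consistent on-path and both types best-respond.

Yes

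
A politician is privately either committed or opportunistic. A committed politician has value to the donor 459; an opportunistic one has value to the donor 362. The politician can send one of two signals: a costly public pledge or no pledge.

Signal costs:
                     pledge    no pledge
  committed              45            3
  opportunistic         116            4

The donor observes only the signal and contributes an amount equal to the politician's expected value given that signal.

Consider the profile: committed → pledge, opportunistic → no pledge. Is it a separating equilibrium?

Yes

If types separate, pledge earns payment 459 and no pledge earns 362.
Committed: pledge gives 459 − 45 = 414; no pledge gives 362 − 3 = 359. No deviation. ✓
Opportunistic: no pledge gives 362 − 4 = 358; pledge gives 459 − 116 = 343. No deviation. ✓
Neither type gains from mimicking the other.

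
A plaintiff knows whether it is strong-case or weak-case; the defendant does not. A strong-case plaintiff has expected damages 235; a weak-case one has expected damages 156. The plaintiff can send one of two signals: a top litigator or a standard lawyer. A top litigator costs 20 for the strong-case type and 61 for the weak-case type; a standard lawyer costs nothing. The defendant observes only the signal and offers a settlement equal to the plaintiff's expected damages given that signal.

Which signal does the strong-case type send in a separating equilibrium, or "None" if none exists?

None

Try strong-case → top litigator, weak-case → standard lawyer:
  If types separate, top litigator earns payment 235 and standard lawyer earns 156.
  Strong-case: top litigator gives 235 − 20 = 215; standard lawyer gives 156 − 0 = 156. No deviation. ✓
  Weak-case: standard lawyer gives 156 − 0 = 156; top litigator gives 235 − 61 = 174. Would deviate. ✗
Try strong-case → standard lawyer, weak-case → top litigator:
  If types separate, standard lawyer earns payment 235 and top litigator earns 156.
  Strong-case: standard lawyer gives 235 − 0 = 235; top litigator gives 156 − 20 = 136. No deviation. ✓
  Weak-case: top litigator gives 156 − 61 = 95; standard lawyer gives 235 − 0 = 235. Would deviate. ✗
Neither assignment is incentive-compatible.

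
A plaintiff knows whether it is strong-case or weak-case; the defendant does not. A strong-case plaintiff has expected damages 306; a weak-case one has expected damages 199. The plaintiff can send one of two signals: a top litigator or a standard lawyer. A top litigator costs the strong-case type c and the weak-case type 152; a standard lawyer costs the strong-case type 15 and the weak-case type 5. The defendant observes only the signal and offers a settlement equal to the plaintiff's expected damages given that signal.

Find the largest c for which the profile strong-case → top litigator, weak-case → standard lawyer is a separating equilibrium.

122

Under separation: top litigator → strong-case (pays 306); standard lawyer → weak-case (pays 199).
Weak-case: 199 − 5 = 194 ≥ 306 − 152 = 154. Holds regardless of c. ✓
Strong-case: 306 − c ≥ 199 − 15, so c ≤ 306 − 184 = 122.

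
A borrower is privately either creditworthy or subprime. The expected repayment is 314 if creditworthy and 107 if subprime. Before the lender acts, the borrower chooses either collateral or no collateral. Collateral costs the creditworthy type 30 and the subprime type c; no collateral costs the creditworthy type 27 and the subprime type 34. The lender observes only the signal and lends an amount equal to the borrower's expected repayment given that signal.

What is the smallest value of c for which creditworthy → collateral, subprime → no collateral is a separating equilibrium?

Under separation: collateral → creditworthy (pays 314); no collateral → subprime (pays 107).
Creditworthy: 314 − 30 = 284 ≥ 107 − 27 = 80. Holds regardless of c. ✓
Subprime: 107 − 34 ≥ 314 − c, so c ≥ 314 − 73 = 241.

241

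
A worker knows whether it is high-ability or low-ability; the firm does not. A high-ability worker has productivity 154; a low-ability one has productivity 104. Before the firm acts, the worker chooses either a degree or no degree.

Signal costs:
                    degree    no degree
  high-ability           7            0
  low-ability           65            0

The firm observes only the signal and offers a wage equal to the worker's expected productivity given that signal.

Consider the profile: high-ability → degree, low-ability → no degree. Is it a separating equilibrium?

Under separation the firm infers type exactly: degree → high-ability (pays 154), no degree → low-ability (pays 104).
High-ability: degree gives 154 − 7 = 147; no degree gives 104 − 0 = 104. No deviation. ✓
Low-ability: no degree gives 104 − 0 = 104; degree gives 154 − 65 = 89. No deviation. ✓
Neither type gains from mimicking the other.

Yes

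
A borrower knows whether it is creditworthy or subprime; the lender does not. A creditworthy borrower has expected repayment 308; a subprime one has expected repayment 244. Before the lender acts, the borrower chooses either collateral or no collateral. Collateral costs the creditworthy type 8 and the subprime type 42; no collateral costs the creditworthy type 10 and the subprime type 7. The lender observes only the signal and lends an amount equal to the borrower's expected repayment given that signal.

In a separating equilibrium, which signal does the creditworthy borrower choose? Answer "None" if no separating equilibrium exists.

Try creditworthy → collateral, subprime → no collateral:
  If types separate, collateral earns payment 308 and no collateral earns 244.
  Creditworthy: collateral gives 308 − 8 = 300; no collateral gives 244 − 10 = 234. No deviation. ✓
  Subprime: no collateral gives 244 − 7 = 237; collateral gives 308 − 42 = 266. Would deviate. ✗
Try creditworthy → no collateral, subprime → collateral:
  If types separate, no collateral earns payment 308 and collateral earns 244.
  Creditworthy: no collateral gives 308 − 10 = 298; collateral gives 244 − 8 = 236. No deviation. ✓
  Subprime: collateral gives 244 − 42 = 202; no collateral gives 308 − 7 = 301. Would deviate. ✗
Neither assignment is incentive-compatible.

None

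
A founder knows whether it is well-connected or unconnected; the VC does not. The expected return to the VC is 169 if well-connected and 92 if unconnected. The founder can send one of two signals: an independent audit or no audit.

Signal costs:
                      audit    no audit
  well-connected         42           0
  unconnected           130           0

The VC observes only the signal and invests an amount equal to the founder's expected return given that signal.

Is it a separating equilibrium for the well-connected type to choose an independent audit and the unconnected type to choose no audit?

Under separation the VC infers type exactly: audit → well-connected (pays 169), no audit → unconnected (pays 92).
Well-connected: audit gives 169 − 42 = 127; no audit gives 92 − 0 = 92. No deviation. ✓
Unconnected: no audit gives 92 − 0 = 92; audit gives 169 − 130 = 39. No deviation. ✓
Both incentive constraints hold.

Yes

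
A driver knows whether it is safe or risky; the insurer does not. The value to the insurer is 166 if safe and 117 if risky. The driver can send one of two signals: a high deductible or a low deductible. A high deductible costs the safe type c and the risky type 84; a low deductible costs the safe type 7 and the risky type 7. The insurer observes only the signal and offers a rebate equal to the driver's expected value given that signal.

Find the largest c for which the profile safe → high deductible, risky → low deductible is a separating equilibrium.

56

Under separation: high deductible → safe (pays 166); low deductible → risky (pays 117).
Risky: 117 − 7 = 110 ≥ 166 − 84 = 82. Holds regardless of c. ✓
Safe: 166 − c ≥ 117 − 7, so c ≤ 166 − 110 = 56.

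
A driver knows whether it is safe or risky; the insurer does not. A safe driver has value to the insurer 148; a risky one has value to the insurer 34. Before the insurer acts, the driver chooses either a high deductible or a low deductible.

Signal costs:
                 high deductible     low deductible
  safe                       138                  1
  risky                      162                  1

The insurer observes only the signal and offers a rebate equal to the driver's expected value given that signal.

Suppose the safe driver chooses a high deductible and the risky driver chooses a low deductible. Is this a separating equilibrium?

No

Under separation the insurer infers type exactly: high deductible → safe (pays 148), low deductible → risky (pays 34).
Safe: high deductible gives 148 − 138 = 10; low deductible gives 34 − 1 = 33. Would deviate. ✗
Risky: low deductible gives 34 − 1 = 33; high deductible gives 148 − 162 = -14. No deviation. ✓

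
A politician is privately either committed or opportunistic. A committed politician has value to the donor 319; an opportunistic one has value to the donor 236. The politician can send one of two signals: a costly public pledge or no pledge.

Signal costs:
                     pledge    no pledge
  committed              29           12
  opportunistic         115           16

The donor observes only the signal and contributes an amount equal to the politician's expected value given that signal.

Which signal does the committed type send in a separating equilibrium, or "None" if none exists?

pledge

Try committed → pledge, opportunistic → no pledge:
  Under separation the donor infers type exactly: pledge → committed (pays 319), no pledge → opportunistic (pays 236).
  Committed: pledge gives 319 − 29 = 290; no pledge gives 236 − 12 = 224. No deviation. ✓
  Opportunistic: no pledge gives 236 − 16 = 220; pledge gives 319 − 115 = 204. No deviation. ✓
Both hold — the committed type sends pledge.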